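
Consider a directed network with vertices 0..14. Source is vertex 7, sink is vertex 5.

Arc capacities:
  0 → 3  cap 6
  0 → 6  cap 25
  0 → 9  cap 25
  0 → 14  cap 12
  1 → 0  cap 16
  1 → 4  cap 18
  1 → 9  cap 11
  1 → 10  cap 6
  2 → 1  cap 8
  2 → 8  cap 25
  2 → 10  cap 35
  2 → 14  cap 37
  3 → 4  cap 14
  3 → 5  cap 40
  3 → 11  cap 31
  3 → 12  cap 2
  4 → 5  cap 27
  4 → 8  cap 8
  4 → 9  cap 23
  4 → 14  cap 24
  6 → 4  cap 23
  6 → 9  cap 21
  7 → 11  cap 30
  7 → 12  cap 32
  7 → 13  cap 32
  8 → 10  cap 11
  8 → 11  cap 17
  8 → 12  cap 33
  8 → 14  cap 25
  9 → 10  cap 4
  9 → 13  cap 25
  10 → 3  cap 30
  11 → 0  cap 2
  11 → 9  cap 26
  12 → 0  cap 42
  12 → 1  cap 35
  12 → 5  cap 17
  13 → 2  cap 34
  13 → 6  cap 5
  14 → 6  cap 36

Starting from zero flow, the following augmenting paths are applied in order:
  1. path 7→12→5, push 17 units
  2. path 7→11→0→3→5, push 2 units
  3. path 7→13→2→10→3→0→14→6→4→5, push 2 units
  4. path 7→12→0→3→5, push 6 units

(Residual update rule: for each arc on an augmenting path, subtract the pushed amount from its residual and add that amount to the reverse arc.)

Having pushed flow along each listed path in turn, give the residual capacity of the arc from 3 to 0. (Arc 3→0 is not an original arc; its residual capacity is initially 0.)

Residual capacity of (3,0): 6

after path 1 (7→12→5, push 17): res(3,0)=0
after path 2 (7→11→0→3→5, push 2): res(3,0)=2
after path 3 (7→13→2→10→3→0→14→6→4→5, push 2): res(3,0)=0
after path 4 (7→12→0→3→5, push 6): res(3,0)=6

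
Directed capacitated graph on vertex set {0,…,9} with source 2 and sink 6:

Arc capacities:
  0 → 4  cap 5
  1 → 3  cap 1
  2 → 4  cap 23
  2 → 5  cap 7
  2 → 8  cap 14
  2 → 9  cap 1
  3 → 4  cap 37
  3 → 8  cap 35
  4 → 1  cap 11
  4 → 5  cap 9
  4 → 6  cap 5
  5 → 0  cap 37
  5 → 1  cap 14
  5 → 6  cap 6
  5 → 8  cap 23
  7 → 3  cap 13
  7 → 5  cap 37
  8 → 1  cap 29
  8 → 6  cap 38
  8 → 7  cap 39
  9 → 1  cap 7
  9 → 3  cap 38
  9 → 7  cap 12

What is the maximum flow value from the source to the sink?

Maximum flow value: 37

augment #1: 2→4→6 bottleneck 5, total now 5
augment #2: 2→5→6 bottleneck 6, total now 11
augment #3: 2→8→6 bottleneck 14, total now 25
augment #4: 2→5→8→6 bottleneck 1, total now 26
augment #5: 2→4→5→8→6 bottleneck 9, total now 35
augment #6: 2→9→3→8→6 bottleneck 1, total now 36
augment #7: 2→4→1→3→8→6 bottleneck 1, total now 37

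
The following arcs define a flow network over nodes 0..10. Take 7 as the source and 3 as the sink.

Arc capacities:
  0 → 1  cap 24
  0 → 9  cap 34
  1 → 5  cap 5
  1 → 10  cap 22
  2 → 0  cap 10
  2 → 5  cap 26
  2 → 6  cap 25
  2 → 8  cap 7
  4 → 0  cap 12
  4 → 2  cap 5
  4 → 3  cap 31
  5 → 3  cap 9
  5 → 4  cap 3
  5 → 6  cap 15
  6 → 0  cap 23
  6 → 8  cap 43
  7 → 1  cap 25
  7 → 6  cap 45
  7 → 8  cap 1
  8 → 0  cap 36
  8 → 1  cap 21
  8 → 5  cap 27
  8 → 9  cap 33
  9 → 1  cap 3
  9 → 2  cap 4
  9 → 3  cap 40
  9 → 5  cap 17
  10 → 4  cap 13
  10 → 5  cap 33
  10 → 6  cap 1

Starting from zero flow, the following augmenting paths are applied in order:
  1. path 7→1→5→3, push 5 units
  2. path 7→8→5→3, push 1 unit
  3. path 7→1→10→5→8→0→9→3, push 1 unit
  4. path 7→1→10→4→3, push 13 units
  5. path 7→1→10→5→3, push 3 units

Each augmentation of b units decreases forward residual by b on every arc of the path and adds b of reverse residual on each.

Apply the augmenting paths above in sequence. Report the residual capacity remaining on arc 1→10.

Residual capacity of (1,10): 5

after path 1 (7→1→5→3, push 5): res(1,10)=22
after path 2 (7→8→5→3, push 1): res(1,10)=22
after path 3 (7→1→10→5→8→0→9→3, push 1): res(1,10)=21
after path 4 (7→1→10→4→3, push 13): res(1,10)=8
after path 5 (7→1→10→5→3, push 3): res(1,10)=5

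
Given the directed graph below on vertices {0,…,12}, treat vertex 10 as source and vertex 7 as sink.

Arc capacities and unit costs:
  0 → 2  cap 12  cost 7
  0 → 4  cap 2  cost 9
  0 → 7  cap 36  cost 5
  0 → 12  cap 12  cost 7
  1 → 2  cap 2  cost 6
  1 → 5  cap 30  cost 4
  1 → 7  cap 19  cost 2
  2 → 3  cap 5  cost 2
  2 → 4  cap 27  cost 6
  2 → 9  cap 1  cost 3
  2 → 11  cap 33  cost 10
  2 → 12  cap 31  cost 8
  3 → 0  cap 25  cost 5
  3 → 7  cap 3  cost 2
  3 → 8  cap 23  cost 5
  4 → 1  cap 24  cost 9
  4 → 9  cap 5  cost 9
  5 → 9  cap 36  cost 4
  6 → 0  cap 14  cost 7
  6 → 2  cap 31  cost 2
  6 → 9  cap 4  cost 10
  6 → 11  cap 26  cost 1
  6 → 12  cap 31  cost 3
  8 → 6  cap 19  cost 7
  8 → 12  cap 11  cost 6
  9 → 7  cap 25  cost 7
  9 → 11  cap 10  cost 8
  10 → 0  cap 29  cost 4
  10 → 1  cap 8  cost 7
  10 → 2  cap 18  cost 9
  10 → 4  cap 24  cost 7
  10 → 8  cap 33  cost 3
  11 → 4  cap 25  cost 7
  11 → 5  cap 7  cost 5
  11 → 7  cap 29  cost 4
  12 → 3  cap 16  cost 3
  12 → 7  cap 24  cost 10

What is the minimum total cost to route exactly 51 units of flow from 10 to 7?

shortest-cost path #1: 10→0→7 push 29 @ unit cost 9 (adds 261)
shortest-cost path #2: 10→1→7 push 8 @ unit cost 9 (adds 72)
shortest-cost path #3: 10→2→3→7 push 3 @ unit cost 13 (adds 39)
shortest-cost path #4: 10→8→6→11→7 push 11 @ unit cost 15 (adds 165)
total cost = 537

Minimum cost for 51 units: 537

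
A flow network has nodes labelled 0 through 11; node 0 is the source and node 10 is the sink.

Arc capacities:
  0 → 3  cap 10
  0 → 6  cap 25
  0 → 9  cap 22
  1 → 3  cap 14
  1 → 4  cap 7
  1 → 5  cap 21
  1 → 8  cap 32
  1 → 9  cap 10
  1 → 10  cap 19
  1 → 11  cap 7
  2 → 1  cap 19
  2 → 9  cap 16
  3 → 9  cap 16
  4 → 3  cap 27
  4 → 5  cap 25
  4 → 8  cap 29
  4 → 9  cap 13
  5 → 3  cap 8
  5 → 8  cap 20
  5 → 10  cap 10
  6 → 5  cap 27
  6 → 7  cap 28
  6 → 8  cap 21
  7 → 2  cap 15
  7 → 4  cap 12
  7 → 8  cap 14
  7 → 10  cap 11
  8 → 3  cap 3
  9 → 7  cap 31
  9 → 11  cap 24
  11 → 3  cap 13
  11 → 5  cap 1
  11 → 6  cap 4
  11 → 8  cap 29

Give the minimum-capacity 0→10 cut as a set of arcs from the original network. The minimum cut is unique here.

Min-cut arcs: {(5,10), (7,2), (7,10)} (total capacity 36)

augment #1: 0→6→5→10 push 10
augment #2: 0→6→7→10 push 11
augment #3: 0→6→7→2→1→10 push 4
augment #4: 0→9→7→2→1→10 push 11
max flow = 36; residual-reachable set from 0 gives S-side
cut edges (S→T): {(5,10), (7,2), (7,10)} total cap 36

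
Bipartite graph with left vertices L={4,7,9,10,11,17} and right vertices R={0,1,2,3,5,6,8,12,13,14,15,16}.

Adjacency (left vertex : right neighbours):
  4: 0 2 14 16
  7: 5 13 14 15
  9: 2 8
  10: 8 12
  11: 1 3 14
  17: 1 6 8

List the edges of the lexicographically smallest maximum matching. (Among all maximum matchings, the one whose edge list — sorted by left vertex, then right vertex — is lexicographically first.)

Lex-smallest maximum matching: {(4,0), (7,5), (9,2), (10,8), (11,1), (17,6)}

|M| = 6 (so the lex-smallest maximum matching has 6 edges)
process left vertices in ascending order; for each, take the smallest-labelled available neighbour that still permits 6 edges overall, or leave it unmatched if none does
lex-smallest matching: {4-0, 7-5, 9-2, 10-8, 11-1, 17-6}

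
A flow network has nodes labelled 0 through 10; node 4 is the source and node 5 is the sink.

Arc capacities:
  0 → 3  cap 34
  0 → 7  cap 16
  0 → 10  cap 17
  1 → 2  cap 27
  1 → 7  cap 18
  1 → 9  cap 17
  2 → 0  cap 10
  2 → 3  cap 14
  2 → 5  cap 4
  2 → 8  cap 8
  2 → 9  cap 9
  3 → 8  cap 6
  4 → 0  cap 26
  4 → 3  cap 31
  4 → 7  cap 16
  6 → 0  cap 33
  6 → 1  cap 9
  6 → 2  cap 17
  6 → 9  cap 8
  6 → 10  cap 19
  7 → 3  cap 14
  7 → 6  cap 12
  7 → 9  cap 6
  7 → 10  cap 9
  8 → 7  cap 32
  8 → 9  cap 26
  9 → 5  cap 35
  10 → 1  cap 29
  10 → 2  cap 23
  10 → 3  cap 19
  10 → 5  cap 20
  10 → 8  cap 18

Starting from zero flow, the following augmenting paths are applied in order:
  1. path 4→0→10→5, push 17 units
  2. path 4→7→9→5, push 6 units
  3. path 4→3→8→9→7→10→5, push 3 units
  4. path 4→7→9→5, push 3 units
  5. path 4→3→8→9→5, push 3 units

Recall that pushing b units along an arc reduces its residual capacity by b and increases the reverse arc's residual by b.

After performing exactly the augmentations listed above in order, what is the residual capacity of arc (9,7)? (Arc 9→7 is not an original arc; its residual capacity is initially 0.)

after path 1 (4→0→10→5, push 17): res(9,7)=0
after path 2 (4→7→9→5, push 6): res(9,7)=6
after path 3 (4→3→8→9→7→10→5, push 3): res(9,7)=3
after path 4 (4→7→9→5, push 3): res(9,7)=6
after path 5 (4→3→8→9→5, push 3): res(9,7)=6

Residual capacity of (9,7): 6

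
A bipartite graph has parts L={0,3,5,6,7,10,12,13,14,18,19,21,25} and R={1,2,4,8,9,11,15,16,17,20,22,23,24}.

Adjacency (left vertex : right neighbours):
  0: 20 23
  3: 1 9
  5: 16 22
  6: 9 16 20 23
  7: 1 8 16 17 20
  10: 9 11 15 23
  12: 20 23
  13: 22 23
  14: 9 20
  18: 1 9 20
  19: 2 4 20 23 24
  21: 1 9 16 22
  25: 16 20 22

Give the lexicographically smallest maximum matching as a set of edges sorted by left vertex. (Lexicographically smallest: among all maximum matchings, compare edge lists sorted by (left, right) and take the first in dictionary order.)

|M| = 9 (so the lex-smallest maximum matching has 9 edges)
process left vertices in ascending order; for each, take the smallest-labelled available neighbour that still permits 9 edges overall, or leave it unmatched if none does
lex-smallest matching: {0-20, 3-1, 5-16, 6-9, 7-8, 10-11, 12-23, 13-22, 19-2}

Lex-smallest maximum matching: {(0,20), (3,1), (5,16), (6,9), (7,8), (10,11), (12,23), (13,22), (19,2)}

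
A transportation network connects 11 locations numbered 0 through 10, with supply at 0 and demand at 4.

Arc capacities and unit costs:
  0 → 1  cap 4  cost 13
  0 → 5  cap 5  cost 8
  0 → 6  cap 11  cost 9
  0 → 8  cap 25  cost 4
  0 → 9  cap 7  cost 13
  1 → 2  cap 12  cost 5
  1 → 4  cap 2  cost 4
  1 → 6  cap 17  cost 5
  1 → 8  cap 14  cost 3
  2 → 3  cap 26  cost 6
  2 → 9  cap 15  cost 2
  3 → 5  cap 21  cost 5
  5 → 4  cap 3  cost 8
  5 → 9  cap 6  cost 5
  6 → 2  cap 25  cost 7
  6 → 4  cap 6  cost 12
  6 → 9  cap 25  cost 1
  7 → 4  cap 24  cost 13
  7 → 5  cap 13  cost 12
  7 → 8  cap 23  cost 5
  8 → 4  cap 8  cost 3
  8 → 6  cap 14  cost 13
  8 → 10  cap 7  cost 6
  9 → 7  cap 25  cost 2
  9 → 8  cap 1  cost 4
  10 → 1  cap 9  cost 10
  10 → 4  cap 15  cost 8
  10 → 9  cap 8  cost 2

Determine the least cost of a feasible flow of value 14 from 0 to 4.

Minimum cost for 14 units: 156

shortest-cost path #1: 0→8→4 push 8 @ unit cost 7 (adds 56)
shortest-cost path #2: 0→5→4 push 3 @ unit cost 16 (adds 48)
shortest-cost path #3: 0→1→4 push 2 @ unit cost 17 (adds 34)
shortest-cost path #4: 0→8→10→4 push 1 @ unit cost 18 (adds 18)
total cost = 156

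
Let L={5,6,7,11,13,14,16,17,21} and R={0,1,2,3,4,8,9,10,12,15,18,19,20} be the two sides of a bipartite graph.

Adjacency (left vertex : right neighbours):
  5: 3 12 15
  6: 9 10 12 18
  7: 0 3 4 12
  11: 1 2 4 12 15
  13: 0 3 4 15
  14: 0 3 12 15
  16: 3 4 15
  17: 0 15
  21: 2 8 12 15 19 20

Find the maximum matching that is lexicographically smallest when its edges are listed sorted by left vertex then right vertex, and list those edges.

|M| = 8 (so the lex-smallest maximum matching has 8 edges)
process left vertices in ascending order; for each, take the smallest-labelled available neighbour that still permits 8 edges overall, or leave it unmatched if none does
lex-smallest matching: {5-3, 6-9, 7-0, 11-1, 13-4, 14-12, 16-15, 21-2}

Lex-smallest maximum matching: {(5,3), (6,9), (7,0), (11,1), (13,4), (14,12), (16,15), (21,2)}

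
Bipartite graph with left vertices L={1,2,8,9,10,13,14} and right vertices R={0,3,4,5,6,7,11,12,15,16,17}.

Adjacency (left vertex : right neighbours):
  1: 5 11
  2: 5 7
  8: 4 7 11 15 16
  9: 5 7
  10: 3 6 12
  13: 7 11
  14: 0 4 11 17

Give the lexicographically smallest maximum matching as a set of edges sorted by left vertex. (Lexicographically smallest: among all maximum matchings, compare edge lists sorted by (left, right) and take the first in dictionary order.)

|M| = 6 (so the lex-smallest maximum matching has 6 edges)
process left vertices in ascending order; for each, take the smallest-labelled available neighbour that still permits 6 edges overall, or leave it unmatched if none does
lex-smallest matching: {1-5, 2-7, 8-4, 10-3, 13-11, 14-0}

Lex-smallest maximum matching: {(1,5), (2,7), (8,4), (10,3), (13,11), (14,0)}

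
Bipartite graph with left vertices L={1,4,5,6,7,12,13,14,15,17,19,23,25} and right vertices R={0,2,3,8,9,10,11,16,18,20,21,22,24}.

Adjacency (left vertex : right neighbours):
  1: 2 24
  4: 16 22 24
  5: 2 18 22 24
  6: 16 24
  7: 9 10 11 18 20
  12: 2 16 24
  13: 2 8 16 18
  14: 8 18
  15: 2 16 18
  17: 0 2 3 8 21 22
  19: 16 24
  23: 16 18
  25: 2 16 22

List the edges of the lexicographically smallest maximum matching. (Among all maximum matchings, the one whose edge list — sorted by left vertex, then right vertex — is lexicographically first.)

|M| = 8 (so the lex-smallest maximum matching has 8 edges)
process left vertices in ascending order; for each, take the smallest-labelled available neighbour that still permits 8 edges overall, or leave it unmatched if none does
lex-smallest matching: {1-2, 4-16, 5-18, 6-24, 7-9, 13-8, 17-0, 25-22}

Lex-smallest maximum matching: {(1,2), (4,16), (5,18), (6,24), (7,9), (13,8), (17,0), (25,22)}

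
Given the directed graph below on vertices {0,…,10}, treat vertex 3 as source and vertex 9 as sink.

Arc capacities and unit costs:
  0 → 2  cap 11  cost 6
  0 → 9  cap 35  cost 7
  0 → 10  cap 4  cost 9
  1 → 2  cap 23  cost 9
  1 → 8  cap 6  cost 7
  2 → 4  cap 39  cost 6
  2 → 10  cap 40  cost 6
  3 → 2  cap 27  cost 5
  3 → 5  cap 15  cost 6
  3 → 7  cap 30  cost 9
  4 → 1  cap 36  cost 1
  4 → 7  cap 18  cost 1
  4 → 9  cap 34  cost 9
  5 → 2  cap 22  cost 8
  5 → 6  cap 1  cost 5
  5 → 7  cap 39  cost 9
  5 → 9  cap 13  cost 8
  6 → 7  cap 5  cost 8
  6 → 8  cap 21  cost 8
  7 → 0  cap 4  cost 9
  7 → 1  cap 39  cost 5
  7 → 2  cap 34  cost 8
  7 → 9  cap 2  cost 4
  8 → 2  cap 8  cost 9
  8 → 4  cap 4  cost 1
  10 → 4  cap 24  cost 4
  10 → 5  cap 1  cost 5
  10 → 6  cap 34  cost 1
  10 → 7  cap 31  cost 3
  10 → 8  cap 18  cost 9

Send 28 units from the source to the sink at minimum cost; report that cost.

Minimum cost for 28 units: 468

shortest-cost path #1: 3→7→9 push 2 @ unit cost 13 (adds 26)
shortest-cost path #2: 3→5→9 push 13 @ unit cost 14 (adds 182)
shortest-cost path #3: 3→2→4→9 push 13 @ unit cost 20 (adds 260)
total cost = 468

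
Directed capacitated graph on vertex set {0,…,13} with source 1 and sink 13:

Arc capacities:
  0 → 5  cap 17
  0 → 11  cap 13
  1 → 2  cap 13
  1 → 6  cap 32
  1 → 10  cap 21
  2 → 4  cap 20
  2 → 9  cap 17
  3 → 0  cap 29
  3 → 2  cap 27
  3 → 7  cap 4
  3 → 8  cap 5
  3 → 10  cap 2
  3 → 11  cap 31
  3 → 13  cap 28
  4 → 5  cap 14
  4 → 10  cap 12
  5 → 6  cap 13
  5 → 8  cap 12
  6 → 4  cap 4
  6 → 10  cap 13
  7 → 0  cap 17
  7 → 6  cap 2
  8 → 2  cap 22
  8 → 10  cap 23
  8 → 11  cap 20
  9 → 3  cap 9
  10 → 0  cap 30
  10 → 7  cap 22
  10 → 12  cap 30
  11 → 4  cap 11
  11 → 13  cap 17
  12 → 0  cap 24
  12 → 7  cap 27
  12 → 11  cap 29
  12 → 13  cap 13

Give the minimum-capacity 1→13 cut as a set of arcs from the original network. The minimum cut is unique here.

Min-cut arcs: {(9,3), (11,13), (12,13)} (total capacity 39)

augment #1: 1→10→12→13 push 13
augment #2: 1→2→9→3→13 push 9
augment #3: 1→10→0→11→13 push 8
augment #4: 1→6→10→0→11→13 push 5
augment #5: 1→6→10→12→11→13 push 4
max flow = 39; residual-reachable set from 1 gives S-side
cut edges (S→T): {(9,3), (11,13), (12,13)} total cap 39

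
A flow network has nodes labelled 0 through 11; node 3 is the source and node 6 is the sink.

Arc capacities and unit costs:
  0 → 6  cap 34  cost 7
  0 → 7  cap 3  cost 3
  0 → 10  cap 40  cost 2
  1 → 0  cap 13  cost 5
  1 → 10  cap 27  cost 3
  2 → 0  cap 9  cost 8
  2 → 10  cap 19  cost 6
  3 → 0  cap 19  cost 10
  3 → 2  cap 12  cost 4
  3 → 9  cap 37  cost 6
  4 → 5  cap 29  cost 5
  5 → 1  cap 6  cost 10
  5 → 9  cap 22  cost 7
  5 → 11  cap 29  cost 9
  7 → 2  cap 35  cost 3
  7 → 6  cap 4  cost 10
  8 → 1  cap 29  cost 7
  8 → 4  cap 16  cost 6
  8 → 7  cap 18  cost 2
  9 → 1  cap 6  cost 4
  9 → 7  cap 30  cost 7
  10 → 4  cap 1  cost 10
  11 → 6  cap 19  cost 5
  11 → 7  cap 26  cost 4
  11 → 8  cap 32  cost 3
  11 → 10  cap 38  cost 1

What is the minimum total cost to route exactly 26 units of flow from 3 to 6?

Minimum cost for 26 units: 456

shortest-cost path #1: 3→0→6 push 19 @ unit cost 17 (adds 323)
shortest-cost path #2: 3→2→0→6 push 7 @ unit cost 19 (adds 133)
total cost = 456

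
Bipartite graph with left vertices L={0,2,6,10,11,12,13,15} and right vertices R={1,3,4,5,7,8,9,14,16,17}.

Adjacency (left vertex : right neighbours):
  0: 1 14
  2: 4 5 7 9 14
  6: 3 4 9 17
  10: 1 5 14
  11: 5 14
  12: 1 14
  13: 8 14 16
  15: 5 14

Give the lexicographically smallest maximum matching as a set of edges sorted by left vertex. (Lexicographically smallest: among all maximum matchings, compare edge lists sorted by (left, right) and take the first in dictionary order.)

|M| = 6 (so the lex-smallest maximum matching has 6 edges)
process left vertices in ascending order; for each, take the smallest-labelled available neighbour that still permits 6 edges overall, or leave it unmatched if none does
lex-smallest matching: {0-1, 2-4, 6-3, 10-5, 11-14, 13-8}

Lex-smallest maximum matching: {(0,1), (2,4), (6,3), (10,5), (11,14), (13,8)}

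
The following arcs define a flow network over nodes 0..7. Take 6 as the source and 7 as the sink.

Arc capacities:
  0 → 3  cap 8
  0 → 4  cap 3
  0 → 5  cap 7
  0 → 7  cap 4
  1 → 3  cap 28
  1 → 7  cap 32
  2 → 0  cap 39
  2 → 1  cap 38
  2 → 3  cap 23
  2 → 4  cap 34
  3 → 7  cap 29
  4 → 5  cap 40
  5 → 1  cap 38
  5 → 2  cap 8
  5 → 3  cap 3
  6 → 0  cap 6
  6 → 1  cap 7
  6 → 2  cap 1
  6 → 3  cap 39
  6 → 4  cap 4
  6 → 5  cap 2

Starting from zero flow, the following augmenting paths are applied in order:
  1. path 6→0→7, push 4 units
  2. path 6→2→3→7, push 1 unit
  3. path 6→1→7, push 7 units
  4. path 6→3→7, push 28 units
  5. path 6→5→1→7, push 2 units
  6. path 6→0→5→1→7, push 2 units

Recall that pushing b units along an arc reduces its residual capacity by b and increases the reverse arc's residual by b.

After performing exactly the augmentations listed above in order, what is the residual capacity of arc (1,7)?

Residual capacity of (1,7): 21

after path 1 (6→0→7, push 4): res(1,7)=32
after path 2 (6→2→3→7, push 1): res(1,7)=32
after path 3 (6→1→7, push 7): res(1,7)=25
after path 4 (6→3→7, push 28): res(1,7)=25
after path 5 (6→5→1→7, push 2): res(1,7)=23
after path 6 (6→0→5→1→7, push 2): res(1,7)=21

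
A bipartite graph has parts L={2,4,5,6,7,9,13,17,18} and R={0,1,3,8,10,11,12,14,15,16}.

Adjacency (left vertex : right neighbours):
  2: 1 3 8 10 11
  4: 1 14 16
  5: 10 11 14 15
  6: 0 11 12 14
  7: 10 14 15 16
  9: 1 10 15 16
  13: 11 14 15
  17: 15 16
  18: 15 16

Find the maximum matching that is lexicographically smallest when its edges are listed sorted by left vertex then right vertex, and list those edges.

|M| = 8 (so the lex-smallest maximum matching has 8 edges)
process left vertices in ascending order; for each, take the smallest-labelled available neighbour that still permits 8 edges overall, or leave it unmatched if none does
lex-smallest matching: {2-3, 4-1, 5-10, 6-0, 7-14, 9-15, 13-11, 17-16}

Lex-smallest maximum matching: {(2,3), (4,1), (5,10), (6,0), (7,14), (9,15), (13,11), (17,16)}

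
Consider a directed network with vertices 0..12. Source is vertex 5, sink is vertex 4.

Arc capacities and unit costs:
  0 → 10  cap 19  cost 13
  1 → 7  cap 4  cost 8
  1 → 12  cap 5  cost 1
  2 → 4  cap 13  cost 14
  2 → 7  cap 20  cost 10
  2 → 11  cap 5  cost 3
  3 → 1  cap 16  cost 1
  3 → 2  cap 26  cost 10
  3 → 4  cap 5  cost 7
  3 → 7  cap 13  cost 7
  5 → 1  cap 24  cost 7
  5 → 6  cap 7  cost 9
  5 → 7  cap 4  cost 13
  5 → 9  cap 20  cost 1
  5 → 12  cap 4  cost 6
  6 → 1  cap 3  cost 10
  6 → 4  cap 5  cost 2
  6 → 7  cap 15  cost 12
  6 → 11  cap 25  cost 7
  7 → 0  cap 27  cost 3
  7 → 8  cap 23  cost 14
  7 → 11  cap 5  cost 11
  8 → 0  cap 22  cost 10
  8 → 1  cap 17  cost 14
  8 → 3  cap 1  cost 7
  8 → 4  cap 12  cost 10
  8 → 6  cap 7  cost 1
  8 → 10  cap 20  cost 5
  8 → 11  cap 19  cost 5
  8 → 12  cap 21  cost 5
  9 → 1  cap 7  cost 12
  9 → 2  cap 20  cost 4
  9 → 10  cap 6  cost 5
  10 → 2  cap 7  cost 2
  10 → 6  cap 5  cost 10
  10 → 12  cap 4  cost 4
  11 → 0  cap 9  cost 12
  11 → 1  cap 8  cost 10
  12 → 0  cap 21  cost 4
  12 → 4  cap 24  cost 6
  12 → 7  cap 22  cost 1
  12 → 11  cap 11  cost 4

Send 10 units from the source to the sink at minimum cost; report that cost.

Minimum cost for 10 units: 117

shortest-cost path #1: 5→6→4 push 5 @ unit cost 11 (adds 55)
shortest-cost path #2: 5→12→4 push 4 @ unit cost 12 (adds 48)
shortest-cost path #3: 5→1→12→4 push 1 @ unit cost 14 (adds 14)
total cost = 117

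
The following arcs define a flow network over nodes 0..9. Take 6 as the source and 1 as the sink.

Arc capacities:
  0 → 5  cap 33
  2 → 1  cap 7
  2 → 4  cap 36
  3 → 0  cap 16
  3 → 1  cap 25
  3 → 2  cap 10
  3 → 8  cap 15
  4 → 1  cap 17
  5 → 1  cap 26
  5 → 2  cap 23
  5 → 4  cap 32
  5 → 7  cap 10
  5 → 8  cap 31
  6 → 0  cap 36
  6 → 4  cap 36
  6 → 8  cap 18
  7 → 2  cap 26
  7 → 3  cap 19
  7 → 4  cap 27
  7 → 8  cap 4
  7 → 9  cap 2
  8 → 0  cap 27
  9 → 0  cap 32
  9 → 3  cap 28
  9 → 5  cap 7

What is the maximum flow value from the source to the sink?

Maximum flow value: 50

augment #1: 6→4→1 bottleneck 17, total now 17
augment #2: 6→0→5→1 bottleneck 26, total now 43
augment #3: 6→0→5→2→1 bottleneck 7, total now 50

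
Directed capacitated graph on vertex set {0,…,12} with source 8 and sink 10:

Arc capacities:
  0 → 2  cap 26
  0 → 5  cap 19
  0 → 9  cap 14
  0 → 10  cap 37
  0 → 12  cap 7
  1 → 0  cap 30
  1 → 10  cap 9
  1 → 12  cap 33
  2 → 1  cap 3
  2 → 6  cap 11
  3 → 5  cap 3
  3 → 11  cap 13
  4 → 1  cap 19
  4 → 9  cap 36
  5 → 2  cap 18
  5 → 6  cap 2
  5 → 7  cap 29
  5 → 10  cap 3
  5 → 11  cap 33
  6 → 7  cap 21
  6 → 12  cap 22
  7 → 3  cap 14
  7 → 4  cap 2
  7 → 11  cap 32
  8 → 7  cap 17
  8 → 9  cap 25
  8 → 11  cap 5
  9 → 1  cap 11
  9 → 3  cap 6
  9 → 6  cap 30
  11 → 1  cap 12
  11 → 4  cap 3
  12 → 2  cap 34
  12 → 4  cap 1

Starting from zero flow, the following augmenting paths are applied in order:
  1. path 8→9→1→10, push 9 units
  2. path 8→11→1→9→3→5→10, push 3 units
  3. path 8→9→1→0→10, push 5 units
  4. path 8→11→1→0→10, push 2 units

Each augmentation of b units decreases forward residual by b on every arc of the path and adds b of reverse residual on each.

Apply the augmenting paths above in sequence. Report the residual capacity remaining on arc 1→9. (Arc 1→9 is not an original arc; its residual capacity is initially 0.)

after path 1 (8→9→1→10, push 9): res(1,9)=9
after path 2 (8→11→1→9→3→5→10, push 3): res(1,9)=6
after path 3 (8→9→1→0→10, push 5): res(1,9)=11
after path 4 (8→11→1→0→10, push 2): res(1,9)=11

Residual capacity of (1,9): 11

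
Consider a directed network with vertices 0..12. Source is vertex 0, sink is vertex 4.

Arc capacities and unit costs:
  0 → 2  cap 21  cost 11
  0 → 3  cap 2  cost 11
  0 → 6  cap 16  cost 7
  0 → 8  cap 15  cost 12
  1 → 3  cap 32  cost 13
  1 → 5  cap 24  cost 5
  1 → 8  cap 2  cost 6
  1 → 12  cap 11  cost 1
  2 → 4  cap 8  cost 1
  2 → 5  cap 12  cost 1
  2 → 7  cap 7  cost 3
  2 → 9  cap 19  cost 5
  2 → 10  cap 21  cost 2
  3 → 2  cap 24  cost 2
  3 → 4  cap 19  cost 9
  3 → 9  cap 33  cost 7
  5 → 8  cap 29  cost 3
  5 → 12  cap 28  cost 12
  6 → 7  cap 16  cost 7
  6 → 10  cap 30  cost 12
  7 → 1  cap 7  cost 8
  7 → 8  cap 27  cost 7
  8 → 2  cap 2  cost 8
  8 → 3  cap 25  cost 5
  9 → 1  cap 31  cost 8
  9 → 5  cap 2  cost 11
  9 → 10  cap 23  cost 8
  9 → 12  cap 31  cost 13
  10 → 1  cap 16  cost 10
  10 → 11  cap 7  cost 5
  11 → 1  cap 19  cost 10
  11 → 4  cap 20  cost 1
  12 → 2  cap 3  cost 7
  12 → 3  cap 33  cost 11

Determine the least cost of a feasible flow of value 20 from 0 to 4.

shortest-cost path #1: 0→2→4 push 8 @ unit cost 12 (adds 96)
shortest-cost path #2: 0→2→10→11→4 push 7 @ unit cost 19 (adds 133)
shortest-cost path #3: 0→3→4 push 2 @ unit cost 20 (adds 40)
shortest-cost path #4: 0→8→3→4 push 3 @ unit cost 26 (adds 78)
total cost = 347

Minimum cost for 20 units: 347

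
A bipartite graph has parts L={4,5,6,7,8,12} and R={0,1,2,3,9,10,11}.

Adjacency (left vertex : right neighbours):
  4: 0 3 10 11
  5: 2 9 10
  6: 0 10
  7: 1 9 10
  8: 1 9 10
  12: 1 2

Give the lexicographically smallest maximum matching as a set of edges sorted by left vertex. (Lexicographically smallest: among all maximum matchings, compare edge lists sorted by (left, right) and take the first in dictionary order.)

|M| = 6 (so the lex-smallest maximum matching has 6 edges)
process left vertices in ascending order; for each, take the smallest-labelled available neighbour that still permits 6 edges overall, or leave it unmatched if none does
lex-smallest matching: {4-3, 5-2, 6-0, 7-9, 8-10, 12-1}

Lex-smallest maximum matching: {(4,3), (5,2), (6,0), (7,9), (8,10), (12,1)}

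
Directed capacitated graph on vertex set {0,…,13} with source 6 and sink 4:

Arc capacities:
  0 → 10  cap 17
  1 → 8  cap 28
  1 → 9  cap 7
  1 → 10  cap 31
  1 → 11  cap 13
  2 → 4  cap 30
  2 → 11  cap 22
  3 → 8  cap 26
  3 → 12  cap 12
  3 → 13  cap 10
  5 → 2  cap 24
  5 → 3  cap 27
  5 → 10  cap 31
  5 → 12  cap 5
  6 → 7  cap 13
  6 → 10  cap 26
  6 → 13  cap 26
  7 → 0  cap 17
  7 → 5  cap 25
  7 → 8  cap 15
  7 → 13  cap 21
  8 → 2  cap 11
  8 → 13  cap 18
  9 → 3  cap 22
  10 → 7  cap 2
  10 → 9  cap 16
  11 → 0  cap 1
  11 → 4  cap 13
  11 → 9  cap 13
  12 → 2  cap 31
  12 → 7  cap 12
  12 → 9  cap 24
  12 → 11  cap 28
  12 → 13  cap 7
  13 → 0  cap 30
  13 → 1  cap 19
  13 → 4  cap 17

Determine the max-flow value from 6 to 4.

augment #1: 6→13→4 bottleneck 17, total now 17
augment #2: 6→7→5→2→4 bottleneck 13, total now 30
augment #3: 6→13→1→11→4 bottleneck 9, total now 39
augment #4: 6→10→7→5→2→4 bottleneck 2, total now 41
augment #5: 6→10→9→3→8→2→4 bottleneck 11, total now 52
augment #6: 6→10→9→3→12→2→4 bottleneck 4, total now 56
augment #7: 6→10→9→3→12→11→4 bottleneck 1, total now 57

Maximum flow value: 57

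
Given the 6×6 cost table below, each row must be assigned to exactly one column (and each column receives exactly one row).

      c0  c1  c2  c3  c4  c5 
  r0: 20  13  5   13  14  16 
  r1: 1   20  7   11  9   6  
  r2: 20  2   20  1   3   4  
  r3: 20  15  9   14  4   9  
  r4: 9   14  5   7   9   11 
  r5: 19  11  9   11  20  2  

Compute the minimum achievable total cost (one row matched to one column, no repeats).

optimal assignment: row0→col2 (cost 5), row1→col0 (cost 1), row2→col1 (cost 2), row3→col4 (cost 4), row4→col3 (cost 7), row5→col5 (cost 2)
total = 5 + 1 + 2 + 4 + 7 + 2 = 21

Minimum assignment cost: 21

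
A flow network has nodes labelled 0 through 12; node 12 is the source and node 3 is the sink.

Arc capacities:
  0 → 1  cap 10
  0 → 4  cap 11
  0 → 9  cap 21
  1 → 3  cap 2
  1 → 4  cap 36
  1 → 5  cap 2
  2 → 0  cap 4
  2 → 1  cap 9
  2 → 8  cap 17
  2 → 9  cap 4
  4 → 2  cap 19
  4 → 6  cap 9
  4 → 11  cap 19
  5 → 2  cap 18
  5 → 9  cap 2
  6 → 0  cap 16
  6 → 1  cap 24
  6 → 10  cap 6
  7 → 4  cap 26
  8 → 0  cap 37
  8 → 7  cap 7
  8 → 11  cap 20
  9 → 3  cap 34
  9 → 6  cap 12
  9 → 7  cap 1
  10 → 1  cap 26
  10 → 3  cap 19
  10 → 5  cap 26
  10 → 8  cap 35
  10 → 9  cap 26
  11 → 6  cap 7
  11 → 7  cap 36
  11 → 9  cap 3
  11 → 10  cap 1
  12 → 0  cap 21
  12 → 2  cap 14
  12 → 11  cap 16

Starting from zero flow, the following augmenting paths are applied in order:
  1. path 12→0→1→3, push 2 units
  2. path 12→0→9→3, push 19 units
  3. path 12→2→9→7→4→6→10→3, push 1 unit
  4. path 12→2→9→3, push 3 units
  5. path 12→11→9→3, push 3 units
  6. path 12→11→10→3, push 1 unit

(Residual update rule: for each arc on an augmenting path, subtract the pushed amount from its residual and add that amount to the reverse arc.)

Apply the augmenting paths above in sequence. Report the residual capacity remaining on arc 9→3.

Residual capacity of (9,3): 9

after path 1 (12→0→1→3, push 2): res(9,3)=34
after path 2 (12→0→9→3, push 19): res(9,3)=15
after path 3 (12→2→9→7→4→6→10→3, push 1): res(9,3)=15
after path 4 (12→2→9→3, push 3): res(9,3)=12
after path 5 (12→11→9→3, push 3): res(9,3)=9
after path 6 (12→11→10→3, push 1): res(9,3)=9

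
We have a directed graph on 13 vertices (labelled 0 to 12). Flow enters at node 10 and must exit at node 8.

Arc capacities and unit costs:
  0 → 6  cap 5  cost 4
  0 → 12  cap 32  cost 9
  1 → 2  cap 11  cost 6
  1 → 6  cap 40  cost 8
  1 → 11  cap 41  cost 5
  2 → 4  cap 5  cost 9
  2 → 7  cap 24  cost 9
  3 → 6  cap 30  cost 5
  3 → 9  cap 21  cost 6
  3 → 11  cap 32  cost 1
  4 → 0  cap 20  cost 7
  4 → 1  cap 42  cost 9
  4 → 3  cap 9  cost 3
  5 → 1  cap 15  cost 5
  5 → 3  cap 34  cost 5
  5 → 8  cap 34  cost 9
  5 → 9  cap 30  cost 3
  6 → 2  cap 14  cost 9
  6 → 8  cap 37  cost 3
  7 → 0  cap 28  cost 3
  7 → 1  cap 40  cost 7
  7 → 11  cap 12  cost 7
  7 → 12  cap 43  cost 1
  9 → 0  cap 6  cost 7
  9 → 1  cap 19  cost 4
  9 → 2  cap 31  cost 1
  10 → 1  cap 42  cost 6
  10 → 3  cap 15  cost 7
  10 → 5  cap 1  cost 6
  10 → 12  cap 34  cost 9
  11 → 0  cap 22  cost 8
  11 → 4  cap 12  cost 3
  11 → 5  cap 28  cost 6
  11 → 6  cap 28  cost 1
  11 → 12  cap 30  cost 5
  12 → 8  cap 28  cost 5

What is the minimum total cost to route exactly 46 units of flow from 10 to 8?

shortest-cost path #1: 10→3→11→6→8 push 15 @ unit cost 12 (adds 180)
shortest-cost path #2: 10→12→8 push 28 @ unit cost 14 (adds 392)
shortest-cost path #3: 10→5→8 push 1 @ unit cost 15 (adds 15)
shortest-cost path #4: 10→1→11→6→8 push 2 @ unit cost 15 (adds 30)
total cost = 617

Minimum cost for 46 units: 617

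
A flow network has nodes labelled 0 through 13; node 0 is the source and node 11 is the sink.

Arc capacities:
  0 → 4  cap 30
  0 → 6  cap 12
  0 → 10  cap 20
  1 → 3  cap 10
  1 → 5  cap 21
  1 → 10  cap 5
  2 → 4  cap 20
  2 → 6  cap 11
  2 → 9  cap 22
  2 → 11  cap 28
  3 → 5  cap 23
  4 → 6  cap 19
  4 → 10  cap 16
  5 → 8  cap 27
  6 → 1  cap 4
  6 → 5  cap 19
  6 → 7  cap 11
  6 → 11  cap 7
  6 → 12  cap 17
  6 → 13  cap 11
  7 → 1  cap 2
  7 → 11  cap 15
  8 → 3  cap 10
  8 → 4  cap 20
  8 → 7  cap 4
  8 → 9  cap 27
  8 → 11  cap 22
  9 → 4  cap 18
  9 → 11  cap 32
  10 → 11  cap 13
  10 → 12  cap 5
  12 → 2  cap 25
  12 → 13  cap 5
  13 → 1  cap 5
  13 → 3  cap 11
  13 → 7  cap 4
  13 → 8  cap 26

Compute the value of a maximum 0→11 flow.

augment #1: 0→6→11 bottleneck 7, total now 7
augment #2: 0→10→11 bottleneck 13, total now 20
augment #3: 0→6→7→11 bottleneck 5, total now 25
augment #4: 0→4→6→7→11 bottleneck 6, total now 31
augment #5: 0→10→12→2→11 bottleneck 5, total now 36
augment #6: 0→4→6→5→8→11 bottleneck 13, total now 49

Maximum flow value: 49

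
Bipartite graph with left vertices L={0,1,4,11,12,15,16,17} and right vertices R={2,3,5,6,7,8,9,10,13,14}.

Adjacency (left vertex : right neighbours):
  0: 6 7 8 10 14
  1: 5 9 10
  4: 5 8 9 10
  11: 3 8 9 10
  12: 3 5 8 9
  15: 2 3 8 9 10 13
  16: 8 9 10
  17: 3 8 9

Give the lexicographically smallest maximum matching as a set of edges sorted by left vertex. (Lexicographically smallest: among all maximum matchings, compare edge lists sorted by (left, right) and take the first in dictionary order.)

|M| = 7 (so the lex-smallest maximum matching has 7 edges)
process left vertices in ascending order; for each, take the smallest-labelled available neighbour that still permits 7 edges overall, or leave it unmatched if none does
lex-smallest matching: {0-6, 1-5, 4-8, 11-3, 12-9, 15-2, 16-10}

Lex-smallest maximum matching: {(0,6), (1,5), (4,8), (11,3), (12,9), (15,2), (16,10)}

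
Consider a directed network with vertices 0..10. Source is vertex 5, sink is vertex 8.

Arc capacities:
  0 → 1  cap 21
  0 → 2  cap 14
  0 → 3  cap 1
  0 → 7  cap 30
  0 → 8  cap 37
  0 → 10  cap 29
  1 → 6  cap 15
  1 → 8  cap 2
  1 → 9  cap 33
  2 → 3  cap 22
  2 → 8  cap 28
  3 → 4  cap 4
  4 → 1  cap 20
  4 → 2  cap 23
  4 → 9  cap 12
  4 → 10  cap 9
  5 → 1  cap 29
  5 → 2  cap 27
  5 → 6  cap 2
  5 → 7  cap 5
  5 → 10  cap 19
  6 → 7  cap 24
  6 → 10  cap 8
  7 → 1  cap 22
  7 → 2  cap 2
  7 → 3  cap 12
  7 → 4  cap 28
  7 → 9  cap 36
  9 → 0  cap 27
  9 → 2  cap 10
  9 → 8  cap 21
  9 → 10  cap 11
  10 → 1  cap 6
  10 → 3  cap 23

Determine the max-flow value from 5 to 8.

Maximum flow value: 73

augment #1: 5→1→8 bottleneck 2, total now 2
augment #2: 5→2→8 bottleneck 27, total now 29
augment #3: 5→1→9→8 bottleneck 21, total now 50
augment #4: 5→7→2→8 bottleneck 1, total now 51
augment #5: 5→1→9→0→8 bottleneck 6, total now 57
augment #6: 5→7→9→0→8 bottleneck 4, total now 61
augment #7: 5→6→7→9→0→8 bottleneck 2, total now 63
augment #8: 5→10→1→9→0→8 bottleneck 6, total now 69
augment #9: 5→10→3→4→9→0→8 bottleneck 4, total now 73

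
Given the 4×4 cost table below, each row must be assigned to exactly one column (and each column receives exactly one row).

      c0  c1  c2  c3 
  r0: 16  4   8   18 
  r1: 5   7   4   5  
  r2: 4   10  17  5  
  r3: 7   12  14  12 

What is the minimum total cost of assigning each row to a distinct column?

Minimum assignment cost: 20

optimal assignment: row0→col1 (cost 4), row1→col2 (cost 4), row2→col3 (cost 5), row3→col0 (cost 7)
total = 4 + 4 + 5 + 7 = 20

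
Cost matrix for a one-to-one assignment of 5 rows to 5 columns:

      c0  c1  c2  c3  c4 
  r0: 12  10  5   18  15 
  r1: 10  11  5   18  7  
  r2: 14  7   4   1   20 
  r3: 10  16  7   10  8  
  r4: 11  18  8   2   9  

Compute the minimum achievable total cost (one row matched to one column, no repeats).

Minimum assignment cost: 31

optimal assignment: row0→col2 (cost 5), row1→col4 (cost 7), row2→col1 (cost 7), row3→col0 (cost 10), row4→col3 (cost 2)
total = 5 + 7 + 7 + 10 + 2 = 31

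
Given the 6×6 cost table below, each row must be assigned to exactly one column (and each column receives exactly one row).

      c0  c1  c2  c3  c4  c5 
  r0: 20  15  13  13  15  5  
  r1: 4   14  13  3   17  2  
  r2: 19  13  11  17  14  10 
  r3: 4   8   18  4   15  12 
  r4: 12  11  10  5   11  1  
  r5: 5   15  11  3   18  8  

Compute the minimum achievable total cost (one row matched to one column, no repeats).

Minimum assignment cost: 42

one of 2 optimal assignments: row0→col4 (cost 15), row1→col0 (cost 4), row2→col2 (cost 11), row3→col1 (cost 8), row4→col5 (cost 1), row5→col3 (cost 3)
total = 15 + 4 + 11 + 8 + 1 + 3 = 42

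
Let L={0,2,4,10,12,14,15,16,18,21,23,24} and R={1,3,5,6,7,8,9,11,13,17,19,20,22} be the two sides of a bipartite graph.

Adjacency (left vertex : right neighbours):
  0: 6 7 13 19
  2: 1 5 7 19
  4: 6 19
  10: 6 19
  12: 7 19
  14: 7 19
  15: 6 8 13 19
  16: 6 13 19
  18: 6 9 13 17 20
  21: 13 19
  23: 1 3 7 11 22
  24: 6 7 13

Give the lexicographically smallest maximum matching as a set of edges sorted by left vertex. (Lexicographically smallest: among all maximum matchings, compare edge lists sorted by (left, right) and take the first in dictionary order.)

Lex-smallest maximum matching: {(0,6), (2,1), (4,19), (12,7), (15,8), (16,13), (18,9), (23,3)}

|M| = 8 (so the lex-smallest maximum matching has 8 edges)
process left vertices in ascending order; for each, take the smallest-labelled available neighbour that still permits 8 edges overall, or leave it unmatched if none does
lex-smallest matching: {0-6, 2-1, 4-19, 12-7, 15-8, 16-13, 18-9, 23-3}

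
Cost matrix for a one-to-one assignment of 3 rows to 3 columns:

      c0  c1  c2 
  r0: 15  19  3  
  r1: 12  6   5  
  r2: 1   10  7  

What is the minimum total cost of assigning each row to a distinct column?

optimal assignment: row0→col2 (cost 3), row1→col1 (cost 6), row2→col0 (cost 1)
total = 3 + 6 + 1 = 10

Minimum assignment cost: 10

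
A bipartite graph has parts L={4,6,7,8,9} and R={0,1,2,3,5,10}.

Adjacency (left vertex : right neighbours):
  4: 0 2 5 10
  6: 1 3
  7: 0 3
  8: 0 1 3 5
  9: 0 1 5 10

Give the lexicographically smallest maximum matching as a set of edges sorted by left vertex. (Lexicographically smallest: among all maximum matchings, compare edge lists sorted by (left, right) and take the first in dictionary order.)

|M| = 5 (so the lex-smallest maximum matching has 5 edges)
process left vertices in ascending order; for each, take the smallest-labelled available neighbour that still permits 5 edges overall, or leave it unmatched if none does
lex-smallest matching: {4-0, 6-1, 7-3, 8-5, 9-10}

Lex-smallest maximum matching: {(4,0), (6,1), (7,3), (8,5), (9,10)}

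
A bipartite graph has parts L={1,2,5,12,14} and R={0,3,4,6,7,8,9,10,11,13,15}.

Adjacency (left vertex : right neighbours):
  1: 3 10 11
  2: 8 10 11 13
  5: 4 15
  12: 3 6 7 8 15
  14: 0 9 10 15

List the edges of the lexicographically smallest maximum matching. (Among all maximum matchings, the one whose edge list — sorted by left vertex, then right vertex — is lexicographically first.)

|M| = 5 (so the lex-smallest maximum matching has 5 edges)
process left vertices in ascending order; for each, take the smallest-labelled available neighbour that still permits 5 edges overall, or leave it unmatched if none does
lex-smallest matching: {1-3, 2-8, 5-4, 12-6, 14-0}

Lex-smallest maximum matching: {(1,3), (2,8), (5,4), (12,6), (14,0)}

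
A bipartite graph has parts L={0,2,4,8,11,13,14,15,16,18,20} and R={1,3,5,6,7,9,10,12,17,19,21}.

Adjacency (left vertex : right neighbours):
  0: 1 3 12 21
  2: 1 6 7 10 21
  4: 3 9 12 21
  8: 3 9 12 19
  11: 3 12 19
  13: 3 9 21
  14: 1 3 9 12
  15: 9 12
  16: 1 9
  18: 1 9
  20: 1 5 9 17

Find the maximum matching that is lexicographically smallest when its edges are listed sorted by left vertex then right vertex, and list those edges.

|M| = 8 (so the lex-smallest maximum matching has 8 edges)
process left vertices in ascending order; for each, take the smallest-labelled available neighbour that still permits 8 edges overall, or leave it unmatched if none does
lex-smallest matching: {0-1, 2-6, 4-3, 8-9, 11-19, 13-21, 14-12, 20-5}

Lex-smallest maximum matching: {(0,1), (2,6), (4,3), (8,9), (11,19), (13,21), (14,12), (20,5)}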